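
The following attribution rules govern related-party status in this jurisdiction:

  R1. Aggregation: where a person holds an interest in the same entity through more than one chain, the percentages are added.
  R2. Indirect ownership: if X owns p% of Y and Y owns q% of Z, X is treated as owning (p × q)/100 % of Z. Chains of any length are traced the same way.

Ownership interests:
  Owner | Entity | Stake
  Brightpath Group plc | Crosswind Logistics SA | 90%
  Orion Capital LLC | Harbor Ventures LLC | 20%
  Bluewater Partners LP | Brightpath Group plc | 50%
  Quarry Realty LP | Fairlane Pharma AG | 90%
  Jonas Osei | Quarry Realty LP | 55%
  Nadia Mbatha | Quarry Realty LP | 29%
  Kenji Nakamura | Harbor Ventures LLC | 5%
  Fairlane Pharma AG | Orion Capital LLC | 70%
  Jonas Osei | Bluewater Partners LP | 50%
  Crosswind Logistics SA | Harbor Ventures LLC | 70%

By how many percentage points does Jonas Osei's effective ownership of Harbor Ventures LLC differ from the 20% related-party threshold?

Chain via Bluewater Partners LP → Brightpath Group plc → Crosswind Logistics SA (R2): 50% × 50% × 90% × 70% = 15.75% of Harbor Ventures LLC.
Chain via Quarry Realty LP → Fairlane Pharma AG → Orion Capital LLC (R2): 55% × 90% × 70% × 20% = 6.93% of Harbor Ventures LLC.
Aggregating (R1): 15.75% + 6.93% = 22.68%.
22.68% exceeds the 20% threshold by 2.68 percentage points.

2.68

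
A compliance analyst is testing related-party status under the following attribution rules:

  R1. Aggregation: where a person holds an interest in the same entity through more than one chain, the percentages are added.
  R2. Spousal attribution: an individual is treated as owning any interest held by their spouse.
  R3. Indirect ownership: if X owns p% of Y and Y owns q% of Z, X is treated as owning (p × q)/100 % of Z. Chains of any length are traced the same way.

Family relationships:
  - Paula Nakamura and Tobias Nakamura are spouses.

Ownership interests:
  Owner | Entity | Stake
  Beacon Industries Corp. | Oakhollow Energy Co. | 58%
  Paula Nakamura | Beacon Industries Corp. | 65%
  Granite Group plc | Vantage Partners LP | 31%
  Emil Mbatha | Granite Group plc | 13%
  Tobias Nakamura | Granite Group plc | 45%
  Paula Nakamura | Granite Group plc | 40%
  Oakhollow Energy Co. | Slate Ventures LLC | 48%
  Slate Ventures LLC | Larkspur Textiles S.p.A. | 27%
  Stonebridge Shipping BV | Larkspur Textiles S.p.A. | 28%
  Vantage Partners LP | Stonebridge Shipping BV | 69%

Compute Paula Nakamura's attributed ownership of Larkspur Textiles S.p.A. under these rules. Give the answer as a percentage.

9.97674%

By spousal attribution (R2), Paula Nakamura is treated as also owning Tobias Nakamura's interest in Granite Group plc, giving 40% + 45% = 85%.
Chain via Beacon Industries Corp. → Oakhollow Energy Co. → Slate Ventures LLC (R3): 65% × 58% × 48% × 27% = 4.88592% of Larkspur Textiles S.p.A.
Chain via Granite Group plc → Vantage Partners LP → Stonebridge Shipping BV (R3): 85% × 31% × 69% × 28% = 5.09082% of Larkspur Textiles S.p.A.
Aggregating (R1): 4.88592% + 5.09082% = 9.97674%.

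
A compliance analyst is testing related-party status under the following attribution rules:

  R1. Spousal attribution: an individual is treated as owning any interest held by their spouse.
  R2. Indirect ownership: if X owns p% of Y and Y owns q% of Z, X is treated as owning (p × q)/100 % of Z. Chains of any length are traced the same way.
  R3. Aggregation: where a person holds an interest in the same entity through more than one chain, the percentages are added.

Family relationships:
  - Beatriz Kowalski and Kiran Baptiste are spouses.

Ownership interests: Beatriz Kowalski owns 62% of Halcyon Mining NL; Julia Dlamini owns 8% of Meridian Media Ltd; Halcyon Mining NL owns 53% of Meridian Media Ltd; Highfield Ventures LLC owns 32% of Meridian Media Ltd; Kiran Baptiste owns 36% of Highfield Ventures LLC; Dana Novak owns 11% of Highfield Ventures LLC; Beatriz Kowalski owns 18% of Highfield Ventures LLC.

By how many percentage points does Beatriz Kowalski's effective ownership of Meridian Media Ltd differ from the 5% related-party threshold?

45.14

By spousal attribution (R1), Beatriz Kowalski is treated as also owning Kiran Baptiste's interest in Highfield Ventures LLC, giving 18% + 36% = 54%.
Chain via Highfield Ventures LLC (R2): 54% × 32% = 17.28% of Meridian Media Ltd.
Chain via Halcyon Mining NL (R2): 62% × 53% = 32.86% of Meridian Media Ltd.
Aggregating (R3): 17.28% + 32.86% = 50.14%.
50.14% exceeds the 5% threshold by 45.14 percentage points.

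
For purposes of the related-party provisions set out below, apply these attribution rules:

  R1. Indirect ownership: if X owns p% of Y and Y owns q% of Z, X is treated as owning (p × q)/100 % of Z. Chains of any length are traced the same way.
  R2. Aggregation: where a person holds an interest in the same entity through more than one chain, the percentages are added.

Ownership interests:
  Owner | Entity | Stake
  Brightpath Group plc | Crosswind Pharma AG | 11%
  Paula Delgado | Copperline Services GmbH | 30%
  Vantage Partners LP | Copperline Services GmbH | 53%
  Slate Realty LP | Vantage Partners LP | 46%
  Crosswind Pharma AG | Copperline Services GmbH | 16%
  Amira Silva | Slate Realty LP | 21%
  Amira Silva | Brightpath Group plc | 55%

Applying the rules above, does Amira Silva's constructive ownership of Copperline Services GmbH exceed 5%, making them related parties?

Chain via Brightpath Group plc → Crosswind Pharma AG (R1): 55% × 11% × 16% = 0.968% of Copperline Services GmbH.
Chain via Slate Realty LP → Vantage Partners LP (R1): 21% × 46% × 53% = 5.1198% of Copperline Services GmbH.
Aggregating (R2): 0.968% + 5.1198% = 6.0878%.
6.0878% exceeds the 5% threshold, so Amira is a related party to Copperline Services GmbH.

Yes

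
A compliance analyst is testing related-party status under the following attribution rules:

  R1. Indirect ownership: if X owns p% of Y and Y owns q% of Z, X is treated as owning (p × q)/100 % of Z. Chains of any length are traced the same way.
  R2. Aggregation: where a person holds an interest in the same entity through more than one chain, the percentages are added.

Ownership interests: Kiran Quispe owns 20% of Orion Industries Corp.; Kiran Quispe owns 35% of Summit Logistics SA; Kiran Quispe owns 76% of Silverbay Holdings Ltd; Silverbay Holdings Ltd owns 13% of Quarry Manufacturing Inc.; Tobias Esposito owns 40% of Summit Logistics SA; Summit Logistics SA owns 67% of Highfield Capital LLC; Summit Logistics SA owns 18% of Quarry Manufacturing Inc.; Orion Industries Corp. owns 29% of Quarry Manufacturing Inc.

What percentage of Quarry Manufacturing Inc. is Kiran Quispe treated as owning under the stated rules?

Chain via Silverbay Holdings Ltd (R1): 76% × 13% = 9.88% of Quarry Manufacturing Inc.
Chain via Summit Logistics SA (R1): 35% × 18% = 6.3% of Quarry Manufacturing Inc.
Chain via Orion Industries Corp. (R1): 20% × 29% = 5.8% of Quarry Manufacturing Inc.
Aggregating (R2): 9.88% + 6.3% + 5.8% = 21.98%.

21.98%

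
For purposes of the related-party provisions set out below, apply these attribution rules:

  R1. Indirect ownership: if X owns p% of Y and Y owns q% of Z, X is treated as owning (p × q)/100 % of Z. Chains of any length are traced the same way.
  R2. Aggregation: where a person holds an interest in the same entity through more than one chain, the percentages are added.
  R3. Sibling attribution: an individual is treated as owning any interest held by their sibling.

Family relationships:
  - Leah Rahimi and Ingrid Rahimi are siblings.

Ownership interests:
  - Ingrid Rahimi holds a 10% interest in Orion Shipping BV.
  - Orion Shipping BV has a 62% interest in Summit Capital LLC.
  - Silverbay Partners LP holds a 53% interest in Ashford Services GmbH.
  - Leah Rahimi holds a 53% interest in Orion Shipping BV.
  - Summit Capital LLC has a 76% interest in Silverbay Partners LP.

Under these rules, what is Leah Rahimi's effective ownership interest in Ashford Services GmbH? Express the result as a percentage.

15.733368%

By sibling attribution (R3), Leah Rahimi is treated as also owning Ingrid Rahimi's interest in Orion Shipping BV, giving 53% + 10% = 63%.
Chain via Orion Shipping BV → Summit Capital LLC → Silverbay Partners LP (R1): 63% × 62% × 76% × 53% = 15.733368% of Ashford Services GmbH.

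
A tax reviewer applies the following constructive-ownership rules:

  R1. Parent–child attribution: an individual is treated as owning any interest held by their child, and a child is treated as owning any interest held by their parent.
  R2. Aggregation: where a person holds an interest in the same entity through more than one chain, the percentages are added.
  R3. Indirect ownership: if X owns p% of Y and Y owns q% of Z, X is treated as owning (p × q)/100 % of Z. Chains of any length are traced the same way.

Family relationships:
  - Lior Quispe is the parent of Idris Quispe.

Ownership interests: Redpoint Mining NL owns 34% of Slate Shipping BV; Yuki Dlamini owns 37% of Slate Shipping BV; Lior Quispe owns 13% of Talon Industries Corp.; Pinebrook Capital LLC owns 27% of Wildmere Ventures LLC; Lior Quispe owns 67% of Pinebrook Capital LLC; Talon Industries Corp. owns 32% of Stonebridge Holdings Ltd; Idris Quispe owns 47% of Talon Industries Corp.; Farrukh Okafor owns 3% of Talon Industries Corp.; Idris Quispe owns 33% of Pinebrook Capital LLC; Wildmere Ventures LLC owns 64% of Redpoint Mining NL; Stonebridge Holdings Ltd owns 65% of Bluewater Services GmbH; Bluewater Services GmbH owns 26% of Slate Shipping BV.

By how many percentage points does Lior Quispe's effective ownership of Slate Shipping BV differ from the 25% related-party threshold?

By parent–child attribution (R1), Lior Quispe is treated as also owning Idris Quispe's interest in Pinebrook Capital LLC, giving 67% + 33% = 100%.
By parent–child attribution (R1), Lior Quispe is treated as also owning Idris Quispe's interest in Talon Industries Corp, giving 13% + 47% = 60%.
Chain via Pinebrook Capital LLC → Wildmere Ventures LLC → Redpoint Mining NL (R3): 100% × 27% × 64% × 34% = 5.8752% of Slate Shipping BV.
Chain via Talon Industries Corp. → Stonebridge Holdings Ltd → Bluewater Services GmbH (R3): 60% × 32% × 65% × 26% = 3.2448% of Slate Shipping BV.
Aggregating (R2): 5.8752% + 3.2448% = 9.12%.
9.12% falls short of the 25% threshold by 15.88 percentage points.

15.88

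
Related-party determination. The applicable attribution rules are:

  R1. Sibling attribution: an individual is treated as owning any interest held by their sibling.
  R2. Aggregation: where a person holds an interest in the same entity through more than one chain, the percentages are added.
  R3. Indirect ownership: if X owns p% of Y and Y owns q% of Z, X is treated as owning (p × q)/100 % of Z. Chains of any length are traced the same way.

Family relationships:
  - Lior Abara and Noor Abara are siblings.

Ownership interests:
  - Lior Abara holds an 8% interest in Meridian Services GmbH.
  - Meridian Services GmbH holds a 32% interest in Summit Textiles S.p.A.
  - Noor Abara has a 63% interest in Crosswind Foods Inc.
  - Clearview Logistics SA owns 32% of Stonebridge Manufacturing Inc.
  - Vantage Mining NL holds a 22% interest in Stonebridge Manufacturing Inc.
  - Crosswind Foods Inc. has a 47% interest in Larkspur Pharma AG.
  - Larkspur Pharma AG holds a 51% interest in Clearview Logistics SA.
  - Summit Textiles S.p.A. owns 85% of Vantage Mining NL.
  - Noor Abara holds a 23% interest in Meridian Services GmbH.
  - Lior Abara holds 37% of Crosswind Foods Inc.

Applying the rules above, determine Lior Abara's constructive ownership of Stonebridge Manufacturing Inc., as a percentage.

9.52544%

By sibling attribution (R1), Lior Abara is treated as also owning Noor Abara's interest in Meridian Services GmbH, giving 8% + 23% = 31%.
By sibling attribution (R1), Lior Abara is treated as also owning Noor Abara's interest in Crosswind Foods Inc, giving 37% + 63% = 100%.
Chain via Meridian Services GmbH → Summit Textiles S.p.A. → Vantage Mining NL (R3): 31% × 32% × 85% × 22% = 1.85504% of Stonebridge Manufacturing Inc.
Chain via Crosswind Foods Inc. → Larkspur Pharma AG → Clearview Logistics SA (R3): 100% × 47% × 51% × 32% = 7.6704% of Stonebridge Manufacturing Inc.
Aggregating (R2): 1.85504% + 7.6704% = 9.52544%.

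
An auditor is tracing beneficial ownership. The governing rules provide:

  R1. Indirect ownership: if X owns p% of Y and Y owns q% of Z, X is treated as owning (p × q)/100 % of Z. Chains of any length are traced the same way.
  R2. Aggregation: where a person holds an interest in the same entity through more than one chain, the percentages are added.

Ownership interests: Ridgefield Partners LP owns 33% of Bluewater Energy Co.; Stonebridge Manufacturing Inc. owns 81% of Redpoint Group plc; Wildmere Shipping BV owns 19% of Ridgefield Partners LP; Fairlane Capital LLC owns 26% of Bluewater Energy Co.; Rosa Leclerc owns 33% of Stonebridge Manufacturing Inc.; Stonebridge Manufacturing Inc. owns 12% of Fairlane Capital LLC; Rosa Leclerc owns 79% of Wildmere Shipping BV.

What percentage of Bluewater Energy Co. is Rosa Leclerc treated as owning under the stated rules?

Chain via Wildmere Shipping BV → Ridgefield Partners LP (R1): 79% × 19% × 33% = 4.9533% of Bluewater Energy Co.
Chain via Stonebridge Manufacturing Inc. → Fairlane Capital LLC (R1): 33% × 12% × 26% = 1.0296% of Bluewater Energy Co.
Aggregating (R2): 4.9533% + 1.0296% = 5.9829%.

5.9829%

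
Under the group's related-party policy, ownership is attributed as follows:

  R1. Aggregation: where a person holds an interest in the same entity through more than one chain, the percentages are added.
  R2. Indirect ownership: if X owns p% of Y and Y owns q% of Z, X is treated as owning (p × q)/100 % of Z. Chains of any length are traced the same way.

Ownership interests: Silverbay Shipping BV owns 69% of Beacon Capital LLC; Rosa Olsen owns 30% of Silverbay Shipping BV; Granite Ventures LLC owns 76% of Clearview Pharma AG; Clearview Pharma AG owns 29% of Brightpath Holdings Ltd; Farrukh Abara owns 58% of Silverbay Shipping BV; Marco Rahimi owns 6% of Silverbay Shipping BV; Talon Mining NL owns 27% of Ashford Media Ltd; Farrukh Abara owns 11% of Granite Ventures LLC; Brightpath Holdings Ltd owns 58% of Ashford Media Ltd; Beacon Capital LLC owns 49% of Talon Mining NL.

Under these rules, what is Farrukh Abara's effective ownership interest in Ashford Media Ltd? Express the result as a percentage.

Chain via Silverbay Shipping BV → Beacon Capital LLC → Talon Mining NL (R2): 58% × 69% × 49% × 27% = 5.294646% of Ashford Media Ltd.
Chain via Granite Ventures LLC → Clearview Pharma AG → Brightpath Holdings Ltd (R2): 11% × 76% × 29% × 58% = 1.406152% of Ashford Media Ltd.
Aggregating (R1): 5.294646% + 1.406152% = 6.700798%.

6.700798%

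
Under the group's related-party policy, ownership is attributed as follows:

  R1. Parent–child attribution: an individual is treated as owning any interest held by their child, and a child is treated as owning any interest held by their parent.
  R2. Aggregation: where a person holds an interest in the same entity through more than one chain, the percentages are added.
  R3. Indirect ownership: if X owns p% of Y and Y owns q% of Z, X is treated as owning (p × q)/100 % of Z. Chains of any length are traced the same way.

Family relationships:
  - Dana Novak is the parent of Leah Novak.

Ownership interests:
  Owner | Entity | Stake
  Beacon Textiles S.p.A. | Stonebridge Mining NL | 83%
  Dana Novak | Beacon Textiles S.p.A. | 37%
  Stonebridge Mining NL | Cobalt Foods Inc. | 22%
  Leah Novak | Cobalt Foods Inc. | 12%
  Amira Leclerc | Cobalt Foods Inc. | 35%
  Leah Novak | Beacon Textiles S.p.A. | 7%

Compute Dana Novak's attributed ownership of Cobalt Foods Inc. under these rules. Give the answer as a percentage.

By parent–child attribution (R1), Dana Novak is treated as also owning Leah Novak's interest in Beacon Textiles S.p.A, giving 37% + 7% = 44%.
By parent–child attribution (R1), Dana Novak is treated as owning Leah Novak's 12% interest in Cobalt Foods Inc.
Chain via Beacon Textiles S.p.A. → Stonebridge Mining NL (R3): 44% × 83% × 22% = 8.0344% of Cobalt Foods Inc.
Direct interest in Cobalt Foods Inc: 12%.
Aggregating (R2): 8.0344% + 12% = 20.0344%.

20.0344%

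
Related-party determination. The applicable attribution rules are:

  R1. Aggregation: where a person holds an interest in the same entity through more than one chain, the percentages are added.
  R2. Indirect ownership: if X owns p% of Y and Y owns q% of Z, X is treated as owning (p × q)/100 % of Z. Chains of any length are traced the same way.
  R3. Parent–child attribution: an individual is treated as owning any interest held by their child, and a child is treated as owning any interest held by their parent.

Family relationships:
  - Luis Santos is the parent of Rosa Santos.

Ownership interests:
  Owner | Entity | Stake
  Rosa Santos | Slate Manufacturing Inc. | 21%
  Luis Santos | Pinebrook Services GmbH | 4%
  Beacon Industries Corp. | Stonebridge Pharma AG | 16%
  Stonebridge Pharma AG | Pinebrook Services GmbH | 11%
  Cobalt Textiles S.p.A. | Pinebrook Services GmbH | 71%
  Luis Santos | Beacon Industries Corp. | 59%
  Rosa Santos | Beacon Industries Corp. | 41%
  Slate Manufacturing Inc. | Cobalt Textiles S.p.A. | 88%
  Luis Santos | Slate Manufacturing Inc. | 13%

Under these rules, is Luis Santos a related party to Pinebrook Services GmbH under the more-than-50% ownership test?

By parent–child attribution (R3), Luis Santos is treated as also owning Rosa Santos's interest in Beacon Industries Corp, giving 59% + 41% = 100%.
By parent–child attribution (R3), Luis Santos is treated as also owning Rosa Santos's interest in Slate Manufacturing Inc, giving 13% + 21% = 34%.
Chain via Beacon Industries Corp. → Stonebridge Pharma AG (R2): 100% × 16% × 11% = 1.76% of Pinebrook Services GmbH.
Chain via Slate Manufacturing Inc. → Cobalt Textiles S.p.A. (R2): 34% × 88% × 71% = 21.2432% of Pinebrook Services GmbH.
Direct interest in Pinebrook Services GmbH: 4%.
Aggregating (R1): 1.76% + 21.2432% + 4% = 27.0032%.
27.0032% does not exceed the 50% threshold, so Luis is not a related party to Pinebrook Services GmbH.

No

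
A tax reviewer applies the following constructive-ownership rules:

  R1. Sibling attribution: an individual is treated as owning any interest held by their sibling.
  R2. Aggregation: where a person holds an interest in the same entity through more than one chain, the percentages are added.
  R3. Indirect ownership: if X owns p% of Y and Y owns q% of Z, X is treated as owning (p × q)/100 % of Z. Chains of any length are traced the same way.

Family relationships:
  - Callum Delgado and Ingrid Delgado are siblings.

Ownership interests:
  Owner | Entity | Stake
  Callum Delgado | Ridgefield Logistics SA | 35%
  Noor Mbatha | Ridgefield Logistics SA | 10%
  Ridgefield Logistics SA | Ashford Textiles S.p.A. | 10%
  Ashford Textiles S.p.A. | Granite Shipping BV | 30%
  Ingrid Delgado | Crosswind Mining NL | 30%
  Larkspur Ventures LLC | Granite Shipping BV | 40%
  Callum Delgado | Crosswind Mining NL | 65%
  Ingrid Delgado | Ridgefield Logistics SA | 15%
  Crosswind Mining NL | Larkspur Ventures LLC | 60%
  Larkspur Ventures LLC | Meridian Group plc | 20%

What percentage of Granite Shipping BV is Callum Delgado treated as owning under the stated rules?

By sibling attribution (R1), Callum Delgado is treated as also owning Ingrid Delgado's interest in Crosswind Mining NL, giving 65% + 30% = 95%.
By sibling attribution (R1), Callum Delgado is treated as also owning Ingrid Delgado's interest in Ridgefield Logistics SA, giving 35% + 15% = 50%.
Chain via Crosswind Mining NL → Larkspur Ventures LLC (R3): 95% × 60% × 40% = 22.8% of Granite Shipping BV.
Chain via Ridgefield Logistics SA → Ashford Textiles S.p.A. (R3): 50% × 10% × 30% = 1.5% of Granite Shipping BV.
Aggregating (R2): 22.8% + 1.5% = 24.3%.

24.3%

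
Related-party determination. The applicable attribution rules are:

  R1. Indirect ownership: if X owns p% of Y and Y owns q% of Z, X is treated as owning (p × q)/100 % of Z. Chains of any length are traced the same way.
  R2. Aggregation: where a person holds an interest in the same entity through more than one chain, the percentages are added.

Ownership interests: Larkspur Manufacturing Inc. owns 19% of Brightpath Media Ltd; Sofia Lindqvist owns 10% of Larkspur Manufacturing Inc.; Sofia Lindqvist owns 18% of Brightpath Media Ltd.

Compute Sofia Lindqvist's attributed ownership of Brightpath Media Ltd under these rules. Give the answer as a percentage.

19.9%

Chain via Larkspur Manufacturing Inc. (R1): 10% × 19% = 1.9% of Brightpath Media Ltd.
Direct interest in Brightpath Media Ltd: 18%.
Aggregating (R2): 1.9% + 18% = 19.9%.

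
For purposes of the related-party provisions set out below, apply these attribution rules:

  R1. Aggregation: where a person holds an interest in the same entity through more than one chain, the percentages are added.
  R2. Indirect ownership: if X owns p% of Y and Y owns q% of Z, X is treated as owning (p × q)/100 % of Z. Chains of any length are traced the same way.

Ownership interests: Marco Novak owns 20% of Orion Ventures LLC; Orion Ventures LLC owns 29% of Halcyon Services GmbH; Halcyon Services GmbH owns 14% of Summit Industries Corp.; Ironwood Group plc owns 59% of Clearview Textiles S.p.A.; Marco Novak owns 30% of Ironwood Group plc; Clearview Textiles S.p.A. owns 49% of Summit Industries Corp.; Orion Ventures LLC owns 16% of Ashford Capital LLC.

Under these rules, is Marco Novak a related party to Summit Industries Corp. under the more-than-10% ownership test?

Chain via Ironwood Group plc → Clearview Textiles S.p.A. (R2): 30% × 59% × 49% = 8.673% of Summit Industries Corp.
Chain via Orion Ventures LLC → Halcyon Services GmbH (R2): 20% × 29% × 14% = 0.812% of Summit Industries Corp.
Aggregating (R1): 8.673% + 0.812% = 9.485%.
9.485% does not exceed the 10% threshold, so Marco is not a related party to Summit Industries Corp.

No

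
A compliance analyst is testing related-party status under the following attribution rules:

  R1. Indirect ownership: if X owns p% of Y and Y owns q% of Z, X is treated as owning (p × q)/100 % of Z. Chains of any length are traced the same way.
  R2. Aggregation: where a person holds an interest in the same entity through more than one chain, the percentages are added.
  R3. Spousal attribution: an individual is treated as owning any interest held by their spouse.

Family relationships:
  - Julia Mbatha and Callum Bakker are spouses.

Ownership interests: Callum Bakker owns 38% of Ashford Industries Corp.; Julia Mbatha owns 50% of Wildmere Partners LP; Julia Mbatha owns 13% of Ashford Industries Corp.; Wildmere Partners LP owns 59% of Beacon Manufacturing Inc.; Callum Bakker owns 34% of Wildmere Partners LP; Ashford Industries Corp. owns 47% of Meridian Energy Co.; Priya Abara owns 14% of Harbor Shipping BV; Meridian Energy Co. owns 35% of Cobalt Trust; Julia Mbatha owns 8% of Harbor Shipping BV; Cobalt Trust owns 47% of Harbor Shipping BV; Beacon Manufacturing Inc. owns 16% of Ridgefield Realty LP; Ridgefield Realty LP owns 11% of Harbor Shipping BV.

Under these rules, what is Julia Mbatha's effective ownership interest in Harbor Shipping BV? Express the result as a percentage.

12.815321%

By spousal attribution (R3), Julia Mbatha is treated as also owning Callum Bakker's interest in Wildmere Partners LP, giving 50% + 34% = 84%.
By spousal attribution (R3), Julia Mbatha is treated as also owning Callum Bakker's interest in Ashford Industries Corp, giving 13% + 38% = 51%.
Chain via Wildmere Partners LP → Beacon Manufacturing Inc. → Ridgefield Realty LP (R1): 84% × 59% × 16% × 11% = 0.872256% of Harbor Shipping BV.
Chain via Ashford Industries Corp. → Meridian Energy Co. → Cobalt Trust (R1): 51% × 47% × 35% × 47% = 3.943065% of Harbor Shipping BV.
Direct interest in Harbor Shipping BV: 8%.
Aggregating (R2): 0.872256% + 3.943065% + 8% = 12.815321%.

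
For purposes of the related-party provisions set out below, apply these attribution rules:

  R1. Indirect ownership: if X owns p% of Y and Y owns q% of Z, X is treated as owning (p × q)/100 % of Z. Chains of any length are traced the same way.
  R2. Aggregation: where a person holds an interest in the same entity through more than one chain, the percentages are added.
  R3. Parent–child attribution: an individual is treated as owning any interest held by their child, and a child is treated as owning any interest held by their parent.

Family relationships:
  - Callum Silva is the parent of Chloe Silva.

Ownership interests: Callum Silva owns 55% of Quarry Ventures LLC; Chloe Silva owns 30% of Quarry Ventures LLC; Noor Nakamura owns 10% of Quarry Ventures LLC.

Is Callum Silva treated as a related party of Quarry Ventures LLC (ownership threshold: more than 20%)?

By parent–child attribution (R3), Callum Silva is treated as also owning Chloe Silva's interest in Quarry Ventures LLC, giving 55% + 30% = 85%.
Direct interest in Quarry Ventures LLC: 85%.
85% exceeds the 20% threshold, so Callum is a related party to Quarry Ventures LLC.

Yes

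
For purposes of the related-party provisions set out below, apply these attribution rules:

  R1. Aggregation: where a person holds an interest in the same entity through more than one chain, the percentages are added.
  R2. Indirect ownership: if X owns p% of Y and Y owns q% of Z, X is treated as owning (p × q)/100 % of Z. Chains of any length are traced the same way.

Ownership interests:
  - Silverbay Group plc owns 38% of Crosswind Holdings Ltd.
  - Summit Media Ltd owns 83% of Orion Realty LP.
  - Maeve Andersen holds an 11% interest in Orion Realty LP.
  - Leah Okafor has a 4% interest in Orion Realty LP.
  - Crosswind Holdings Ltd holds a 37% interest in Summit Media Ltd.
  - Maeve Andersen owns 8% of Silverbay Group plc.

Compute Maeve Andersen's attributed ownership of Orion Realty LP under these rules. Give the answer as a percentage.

11.933584%

Chain via Silverbay Group plc → Crosswind Holdings Ltd → Summit Media Ltd (R2): 8% × 38% × 37% × 83% = 0.933584% of Orion Realty LP.
Direct interest in Orion Realty LP: 11%.
Aggregating (R1): 0.933584% + 11% = 11.933584%.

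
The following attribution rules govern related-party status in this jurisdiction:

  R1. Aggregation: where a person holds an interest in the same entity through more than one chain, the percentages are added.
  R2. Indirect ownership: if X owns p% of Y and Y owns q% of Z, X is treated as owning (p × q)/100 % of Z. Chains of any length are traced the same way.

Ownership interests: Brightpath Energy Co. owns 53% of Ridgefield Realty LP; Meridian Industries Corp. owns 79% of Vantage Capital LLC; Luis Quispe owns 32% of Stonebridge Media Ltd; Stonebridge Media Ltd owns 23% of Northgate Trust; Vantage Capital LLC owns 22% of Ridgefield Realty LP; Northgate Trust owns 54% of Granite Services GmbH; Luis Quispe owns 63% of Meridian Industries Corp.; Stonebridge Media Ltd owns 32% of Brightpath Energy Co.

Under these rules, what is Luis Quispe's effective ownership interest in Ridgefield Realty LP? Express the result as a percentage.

16.3766%

Chain via Stonebridge Media Ltd → Brightpath Energy Co. (R2): 32% × 32% × 53% = 5.4272% of Ridgefield Realty LP.
Chain via Meridian Industries Corp. → Vantage Capital LLC (R2): 63% × 79% × 22% = 10.9494% of Ridgefield Realty LP.
Aggregating (R1): 5.4272% + 10.9494% = 16.3766%.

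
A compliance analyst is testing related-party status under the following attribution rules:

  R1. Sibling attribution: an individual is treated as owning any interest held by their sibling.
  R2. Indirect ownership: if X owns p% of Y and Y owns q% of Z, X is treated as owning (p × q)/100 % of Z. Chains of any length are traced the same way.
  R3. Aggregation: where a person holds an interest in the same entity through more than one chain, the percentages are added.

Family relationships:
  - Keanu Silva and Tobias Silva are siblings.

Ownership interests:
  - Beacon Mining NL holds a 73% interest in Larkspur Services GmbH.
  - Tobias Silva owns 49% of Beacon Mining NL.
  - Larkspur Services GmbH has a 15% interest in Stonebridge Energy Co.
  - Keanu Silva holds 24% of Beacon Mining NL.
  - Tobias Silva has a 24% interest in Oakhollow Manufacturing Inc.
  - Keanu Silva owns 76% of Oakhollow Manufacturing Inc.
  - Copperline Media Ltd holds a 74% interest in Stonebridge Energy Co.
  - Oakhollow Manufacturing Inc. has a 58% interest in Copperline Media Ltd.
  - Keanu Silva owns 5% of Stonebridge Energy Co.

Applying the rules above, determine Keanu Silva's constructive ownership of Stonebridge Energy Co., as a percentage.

55.9135%

By sibling attribution (R1), Keanu Silva is treated as also owning Tobias Silva's interest in Beacon Mining NL, giving 24% + 49% = 73%.
By sibling attribution (R1), Keanu Silva is treated as also owning Tobias Silva's interest in Oakhollow Manufacturing Inc, giving 76% + 24% = 100%.
Chain via Beacon Mining NL → Larkspur Services GmbH (R2): 73% × 73% × 15% = 7.9935% of Stonebridge Energy Co.
Chain via Oakhollow Manufacturing Inc. → Copperline Media Ltd (R2): 100% × 58% × 74% = 42.92% of Stonebridge Energy Co.
Direct interest in Stonebridge Energy Co: 5%.
Aggregating (R3): 7.9935% + 42.92% + 5% = 55.9135%.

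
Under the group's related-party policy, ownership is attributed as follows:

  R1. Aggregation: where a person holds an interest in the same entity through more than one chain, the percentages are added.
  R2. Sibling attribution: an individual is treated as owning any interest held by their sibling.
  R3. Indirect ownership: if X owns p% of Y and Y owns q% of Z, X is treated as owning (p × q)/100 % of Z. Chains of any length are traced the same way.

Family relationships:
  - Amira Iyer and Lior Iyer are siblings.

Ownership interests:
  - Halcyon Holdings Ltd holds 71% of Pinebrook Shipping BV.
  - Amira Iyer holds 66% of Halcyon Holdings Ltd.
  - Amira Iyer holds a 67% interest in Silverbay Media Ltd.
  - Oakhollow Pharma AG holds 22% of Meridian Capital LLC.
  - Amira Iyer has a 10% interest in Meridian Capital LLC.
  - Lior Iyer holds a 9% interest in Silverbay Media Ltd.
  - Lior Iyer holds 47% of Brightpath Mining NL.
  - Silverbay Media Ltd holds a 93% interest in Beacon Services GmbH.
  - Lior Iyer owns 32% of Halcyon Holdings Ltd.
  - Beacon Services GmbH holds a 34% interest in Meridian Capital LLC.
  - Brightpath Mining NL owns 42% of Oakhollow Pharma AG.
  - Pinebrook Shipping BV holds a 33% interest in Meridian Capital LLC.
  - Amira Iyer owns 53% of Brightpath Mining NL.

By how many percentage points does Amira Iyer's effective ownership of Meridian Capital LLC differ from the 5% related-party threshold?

By sibling attribution (R2), Amira Iyer is treated as also owning Lior Iyer's interest in Silverbay Media Ltd, giving 67% + 9% = 76%.
By sibling attribution (R2), Amira Iyer is treated as also owning Lior Iyer's interest in Brightpath Mining NL, giving 53% + 47% = 100%.
By sibling attribution (R2), Amira Iyer is treated as also owning Lior Iyer's interest in Halcyon Holdings Ltd, giving 66% + 32% = 98%.
Chain via Silverbay Media Ltd → Beacon Services GmbH (R3): 76% × 93% × 34% = 24.0312% of Meridian Capital LLC.
Chain via Brightpath Mining NL → Oakhollow Pharma AG (R3): 100% × 42% × 22% = 9.24% of Meridian Capital LLC.
Chain via Halcyon Holdings Ltd → Pinebrook Shipping BV (R3): 98% × 71% × 33% = 22.9614% of Meridian Capital LLC.
Direct interest in Meridian Capital LLC: 10%.
Aggregating (R1): 24.0312% + 9.24% + 22.9614% + 10% = 66.2326%.
66.2326% exceeds the 5% threshold by 61.2326 percentage points.

61.2326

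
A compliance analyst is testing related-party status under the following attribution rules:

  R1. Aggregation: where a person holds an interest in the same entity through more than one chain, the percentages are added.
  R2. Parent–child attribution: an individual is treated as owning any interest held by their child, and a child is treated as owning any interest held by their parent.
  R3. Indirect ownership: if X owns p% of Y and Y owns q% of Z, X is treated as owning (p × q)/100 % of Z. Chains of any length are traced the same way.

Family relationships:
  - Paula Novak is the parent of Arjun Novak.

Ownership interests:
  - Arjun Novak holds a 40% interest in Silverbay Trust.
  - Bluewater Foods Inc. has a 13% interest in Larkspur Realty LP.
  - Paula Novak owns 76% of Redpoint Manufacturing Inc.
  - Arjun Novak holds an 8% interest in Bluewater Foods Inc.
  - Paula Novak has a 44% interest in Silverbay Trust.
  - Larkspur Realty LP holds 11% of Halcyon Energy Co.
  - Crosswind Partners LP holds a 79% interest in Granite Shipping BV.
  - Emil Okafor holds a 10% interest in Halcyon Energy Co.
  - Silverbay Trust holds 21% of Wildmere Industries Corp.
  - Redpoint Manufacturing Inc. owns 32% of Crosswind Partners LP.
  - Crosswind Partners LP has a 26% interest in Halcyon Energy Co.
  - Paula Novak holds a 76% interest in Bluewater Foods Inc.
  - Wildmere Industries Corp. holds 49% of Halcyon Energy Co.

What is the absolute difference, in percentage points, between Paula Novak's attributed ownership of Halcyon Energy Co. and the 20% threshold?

By parent–child attribution (R2), Paula Novak is treated as also owning Arjun Novak's interest in Bluewater Foods Inc, giving 76% + 8% = 84%.
By parent–child attribution (R2), Paula Novak is treated as also owning Arjun Novak's interest in Silverbay Trust, giving 44% + 40% = 84%.
Chain via Redpoint Manufacturing Inc. → Crosswind Partners LP (R3): 76% × 32% × 26% = 6.3232% of Halcyon Energy Co.
Chain via Bluewater Foods Inc. → Larkspur Realty LP (R3): 84% × 13% × 11% = 1.2012% of Halcyon Energy Co.
Chain via Silverbay Trust → Wildmere Industries Corp. (R3): 84% × 21% × 49% = 8.6436% of Halcyon Energy Co.
Aggregating (R1): 6.3232% + 1.2012% + 8.6436% = 16.168%.
16.168% falls short of the 20% threshold by 3.832 percentage points.

3.832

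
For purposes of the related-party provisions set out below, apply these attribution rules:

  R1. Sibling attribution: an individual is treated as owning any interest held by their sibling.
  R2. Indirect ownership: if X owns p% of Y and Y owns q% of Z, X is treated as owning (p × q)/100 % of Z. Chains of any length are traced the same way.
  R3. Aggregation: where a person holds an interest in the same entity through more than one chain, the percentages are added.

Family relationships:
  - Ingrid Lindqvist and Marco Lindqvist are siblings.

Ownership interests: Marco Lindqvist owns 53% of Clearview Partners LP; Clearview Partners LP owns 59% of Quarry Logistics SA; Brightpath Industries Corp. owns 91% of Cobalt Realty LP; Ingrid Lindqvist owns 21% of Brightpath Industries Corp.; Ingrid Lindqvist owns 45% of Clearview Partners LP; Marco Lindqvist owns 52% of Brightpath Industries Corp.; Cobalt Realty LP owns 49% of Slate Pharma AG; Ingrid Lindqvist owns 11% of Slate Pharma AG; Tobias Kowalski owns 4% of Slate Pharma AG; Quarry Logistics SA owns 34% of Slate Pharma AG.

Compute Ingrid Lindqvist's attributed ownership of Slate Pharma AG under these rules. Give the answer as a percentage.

By sibling attribution (R1), Ingrid Lindqvist is treated as also owning Marco Lindqvist's interest in Brightpath Industries Corp, giving 21% + 52% = 73%.
By sibling attribution (R1), Ingrid Lindqvist is treated as also owning Marco Lindqvist's interest in Clearview Partners LP, giving 45% + 53% = 98%.
Chain via Brightpath Industries Corp. → Cobalt Realty LP (R2): 73% × 91% × 49% = 32.5507% of Slate Pharma AG.
Chain via Clearview Partners LP → Quarry Logistics SA (R2): 98% × 59% × 34% = 19.6588% of Slate Pharma AG.
Direct interest in Slate Pharma AG: 11%.
Aggregating (R3): 32.5507% + 19.6588% + 11% = 63.2095%.

63.2095%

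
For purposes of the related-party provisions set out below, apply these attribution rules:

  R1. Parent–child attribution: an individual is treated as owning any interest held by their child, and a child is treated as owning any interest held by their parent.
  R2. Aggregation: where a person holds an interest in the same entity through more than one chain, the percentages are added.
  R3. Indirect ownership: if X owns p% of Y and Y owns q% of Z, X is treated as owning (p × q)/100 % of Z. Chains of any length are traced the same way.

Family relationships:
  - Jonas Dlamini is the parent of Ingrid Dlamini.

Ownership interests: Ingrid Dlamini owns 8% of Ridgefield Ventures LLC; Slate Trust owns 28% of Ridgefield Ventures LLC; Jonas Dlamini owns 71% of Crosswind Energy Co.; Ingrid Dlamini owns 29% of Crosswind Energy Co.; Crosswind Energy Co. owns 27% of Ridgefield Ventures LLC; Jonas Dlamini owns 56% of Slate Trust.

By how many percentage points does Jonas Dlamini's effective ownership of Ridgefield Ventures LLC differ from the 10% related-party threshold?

40.68

By parent–child attribution (R1), Jonas Dlamini is treated as also owning Ingrid Dlamini's interest in Crosswind Energy Co, giving 71% + 29% = 100%.
By parent–child attribution (R1), Jonas Dlamini is treated as owning Ingrid Dlamini's 8% interest in Ridgefield Ventures LLC.
Chain via Crosswind Energy Co. (R3): 100% × 27% = 27% of Ridgefield Ventures LLC.
Chain via Slate Trust (R3): 56% × 28% = 15.68% of Ridgefield Ventures LLC.
Direct interest in Ridgefield Ventures LLC: 8%.
Aggregating (R2): 27% + 15.68% + 8% = 50.68%.
50.68% exceeds the 10% threshold by 40.68 percentage points.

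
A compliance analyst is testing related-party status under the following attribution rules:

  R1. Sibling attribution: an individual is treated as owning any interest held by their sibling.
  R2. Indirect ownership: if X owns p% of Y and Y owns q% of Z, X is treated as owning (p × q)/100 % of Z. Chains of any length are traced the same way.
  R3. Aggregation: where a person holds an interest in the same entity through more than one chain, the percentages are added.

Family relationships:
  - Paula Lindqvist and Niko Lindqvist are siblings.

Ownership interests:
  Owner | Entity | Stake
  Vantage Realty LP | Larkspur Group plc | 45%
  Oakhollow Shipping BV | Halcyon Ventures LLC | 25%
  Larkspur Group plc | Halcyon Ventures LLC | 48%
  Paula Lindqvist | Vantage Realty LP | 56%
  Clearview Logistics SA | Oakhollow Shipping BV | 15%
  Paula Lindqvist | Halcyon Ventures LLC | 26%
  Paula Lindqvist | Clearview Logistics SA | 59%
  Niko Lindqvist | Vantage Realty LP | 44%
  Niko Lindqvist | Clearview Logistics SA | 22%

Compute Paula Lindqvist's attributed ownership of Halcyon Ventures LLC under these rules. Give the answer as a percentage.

50.6375%

By sibling attribution (R1), Paula Lindqvist is treated as also owning Niko Lindqvist's interest in Clearview Logistics SA, giving 59% + 22% = 81%.
By sibling attribution (R1), Paula Lindqvist is treated as also owning Niko Lindqvist's interest in Vantage Realty LP, giving 56% + 44% = 100%.
Chain via Clearview Logistics SA → Oakhollow Shipping BV (R2): 81% × 15% × 25% = 3.0375% of Halcyon Ventures LLC.
Chain via Vantage Realty LP → Larkspur Group plc (R2): 100% × 45% × 48% = 21.6% of Halcyon Ventures LLC.
Direct interest in Halcyon Ventures LLC: 26%.
Aggregating (R3): 3.0375% + 21.6% + 26% = 50.6375%.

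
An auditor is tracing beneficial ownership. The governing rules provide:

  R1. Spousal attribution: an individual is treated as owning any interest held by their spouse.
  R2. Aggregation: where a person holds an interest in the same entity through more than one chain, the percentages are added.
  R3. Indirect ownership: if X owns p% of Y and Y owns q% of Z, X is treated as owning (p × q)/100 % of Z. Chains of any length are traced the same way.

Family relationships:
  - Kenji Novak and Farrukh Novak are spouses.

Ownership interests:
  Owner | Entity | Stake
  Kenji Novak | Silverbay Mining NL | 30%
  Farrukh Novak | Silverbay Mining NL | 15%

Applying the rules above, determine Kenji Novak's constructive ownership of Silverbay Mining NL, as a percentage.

45%

By spousal attribution (R1), Kenji Novak is treated as also owning Farrukh Novak's interest in Silverbay Mining NL, giving 30% + 15% = 45%.
Direct interest in Silverbay Mining NL: 45%.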